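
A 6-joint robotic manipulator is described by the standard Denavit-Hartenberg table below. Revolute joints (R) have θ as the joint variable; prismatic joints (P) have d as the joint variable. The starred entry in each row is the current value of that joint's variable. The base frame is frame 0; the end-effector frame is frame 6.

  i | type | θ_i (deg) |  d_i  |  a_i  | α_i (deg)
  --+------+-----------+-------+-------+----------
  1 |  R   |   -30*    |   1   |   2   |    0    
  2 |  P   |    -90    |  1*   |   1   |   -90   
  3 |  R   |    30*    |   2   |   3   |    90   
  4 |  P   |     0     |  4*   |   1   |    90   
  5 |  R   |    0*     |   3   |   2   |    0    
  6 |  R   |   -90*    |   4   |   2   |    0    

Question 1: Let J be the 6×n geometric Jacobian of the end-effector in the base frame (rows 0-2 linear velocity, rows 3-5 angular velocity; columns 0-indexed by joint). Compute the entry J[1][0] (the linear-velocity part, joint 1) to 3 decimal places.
axis z_0 = ẑ; lever o_n−o_0 = (-6.1962,-4.7321,0.7321)
cross product → J_v[:, 0] = (4.7321,-6.1962,0.0000)
J_ω[:, 0] = z_0
entry J[1][0] = -6.1962

-6.196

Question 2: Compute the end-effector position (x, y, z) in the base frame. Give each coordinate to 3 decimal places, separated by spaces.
after link 1: o_1 = (1.7321, -1.0000, 1.0000)
after link 2: o_2 = (1.2321, -1.8660, 2.0000)
after link 3: o_3 = (1.6651, -5.1160, 0.5000)
after link 4: o_4 = (0.2321, -7.5981, 3.4641)
after link 5: o_5 = (-3.2321, -7.5981, 2.4641)
after link 6: o_6 = (-6.1962, -4.7321, 0.7321)

-6.196 -4.732 0.732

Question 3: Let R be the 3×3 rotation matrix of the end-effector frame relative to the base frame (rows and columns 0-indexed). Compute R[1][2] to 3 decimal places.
End-effector z-axis (col 2 of R) = (-0.8660,0.5000,0.0000)
R[1][2] = 0.5000

0.500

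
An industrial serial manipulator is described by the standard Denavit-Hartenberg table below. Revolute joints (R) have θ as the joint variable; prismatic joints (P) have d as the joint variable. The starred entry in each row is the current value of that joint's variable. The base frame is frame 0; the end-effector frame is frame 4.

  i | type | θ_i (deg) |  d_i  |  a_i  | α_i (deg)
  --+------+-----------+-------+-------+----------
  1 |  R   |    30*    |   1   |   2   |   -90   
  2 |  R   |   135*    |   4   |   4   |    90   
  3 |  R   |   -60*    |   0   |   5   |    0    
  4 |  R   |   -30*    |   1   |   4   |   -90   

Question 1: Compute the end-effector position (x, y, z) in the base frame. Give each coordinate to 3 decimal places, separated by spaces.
0.529 -4.695 -4.303

after link 1: o_1 = (1.7321, 1.0000, 1.0000)
after link 2: o_2 = (-2.7174, 3.0499, -1.8284)
after link 3: o_3 = (-2.0833, -1.5840, -3.5962)
after link 4: o_4 = (0.5291, -4.6945, -4.3033)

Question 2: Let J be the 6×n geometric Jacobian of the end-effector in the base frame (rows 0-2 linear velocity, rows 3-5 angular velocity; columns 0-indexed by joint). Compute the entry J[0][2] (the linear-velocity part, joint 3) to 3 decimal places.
axis z_2 = (0.6124,0.3536,-0.7071); lever o_n−o_2 = (3.2465,-7.7444,-2.4749)
cross product → J_v[:, 2] = (-6.3511,-0.7801,-5.8903)
J_ω[:, 2] = z_2
entry J[0][2] = -6.3511

-6.351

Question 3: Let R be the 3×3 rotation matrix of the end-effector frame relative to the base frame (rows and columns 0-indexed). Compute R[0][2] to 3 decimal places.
-0.612

End-effector z-axis (col 2 of R) = (-0.6124,-0.3536,-0.7071)
R[0][2] = -0.6124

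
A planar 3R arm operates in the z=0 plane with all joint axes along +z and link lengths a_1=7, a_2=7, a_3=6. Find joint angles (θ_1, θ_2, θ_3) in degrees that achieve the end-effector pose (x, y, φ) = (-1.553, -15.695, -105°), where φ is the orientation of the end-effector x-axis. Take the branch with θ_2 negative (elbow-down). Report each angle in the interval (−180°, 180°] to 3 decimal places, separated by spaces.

wrist centre = target − a_3·(cos φ, sin φ) = (-0.0001, -9.8994)
cos θ_2 = (97.9990−7²−7²)/(2·7·7) = -0.0000; θ_2 = -90.0006° (elbow-down)
β = atan2(-9.8994,-0.0001) = -90.0005°; ψ = atan2(-7.0000,6.9999) = -45.0003°
θ_1 = β − ψ = -45.0002°
θ_3 = φ − θ_1 − θ_2 = 30.0008° (wrapped to (-180°,180°])

-45.000 -90.001 30.001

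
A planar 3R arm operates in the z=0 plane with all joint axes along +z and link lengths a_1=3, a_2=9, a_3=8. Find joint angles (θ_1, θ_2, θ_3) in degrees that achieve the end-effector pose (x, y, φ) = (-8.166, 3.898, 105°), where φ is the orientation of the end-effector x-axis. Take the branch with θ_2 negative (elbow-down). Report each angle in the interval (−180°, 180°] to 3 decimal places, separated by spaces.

wrist centre = target − a_3·(cos φ, sin φ) = (-6.0954, -3.8294)
cos θ_2 = (51.8188−3²−9²)/(2·3·9) = -0.7071; θ_2 = -134.9961° (elbow-down)
β = atan2(-3.8294,-6.0954) = -147.8613°; ψ = atan2(-6.3644,-3.3635) = -117.8561°
θ_1 = β − ψ = -30.0052°
θ_3 = φ − θ_1 − θ_2 = -89.9987° (wrapped to (-180°,180°])

-30.005 -134.996 -89.999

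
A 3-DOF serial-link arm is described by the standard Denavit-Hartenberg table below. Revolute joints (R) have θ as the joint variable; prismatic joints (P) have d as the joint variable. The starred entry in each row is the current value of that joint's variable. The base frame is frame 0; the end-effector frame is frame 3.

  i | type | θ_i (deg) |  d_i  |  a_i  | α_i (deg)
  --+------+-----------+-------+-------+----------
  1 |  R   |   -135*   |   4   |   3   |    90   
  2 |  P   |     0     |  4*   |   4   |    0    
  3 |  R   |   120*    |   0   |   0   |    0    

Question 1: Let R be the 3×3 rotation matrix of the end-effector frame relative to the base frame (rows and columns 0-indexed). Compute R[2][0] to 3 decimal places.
0.866

End-effector x-axis (col 0 of R) = (0.3536,0.3536,0.8660)
R[2][0] = 0.8660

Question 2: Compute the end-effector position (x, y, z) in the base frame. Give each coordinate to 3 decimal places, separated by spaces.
-7.778 -2.121 4.000

after link 1: o_1 = (-2.1213, -2.1213, 4.0000)
after link 2: o_2 = (-7.7782, -2.1213, 4.0000)
after link 3: o_3 = (-7.7782, -2.1213, 4.0000)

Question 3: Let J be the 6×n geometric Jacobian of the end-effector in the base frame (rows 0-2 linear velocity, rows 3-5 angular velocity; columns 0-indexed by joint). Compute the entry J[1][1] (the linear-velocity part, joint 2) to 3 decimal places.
prismatic axis z_1 = (-0.7071,0.7071,0.0000)
J_v[:, 1] = z_1; J_ω[:, 1] = (0,0,0)
entry J[1][1] = 0.7071

0.707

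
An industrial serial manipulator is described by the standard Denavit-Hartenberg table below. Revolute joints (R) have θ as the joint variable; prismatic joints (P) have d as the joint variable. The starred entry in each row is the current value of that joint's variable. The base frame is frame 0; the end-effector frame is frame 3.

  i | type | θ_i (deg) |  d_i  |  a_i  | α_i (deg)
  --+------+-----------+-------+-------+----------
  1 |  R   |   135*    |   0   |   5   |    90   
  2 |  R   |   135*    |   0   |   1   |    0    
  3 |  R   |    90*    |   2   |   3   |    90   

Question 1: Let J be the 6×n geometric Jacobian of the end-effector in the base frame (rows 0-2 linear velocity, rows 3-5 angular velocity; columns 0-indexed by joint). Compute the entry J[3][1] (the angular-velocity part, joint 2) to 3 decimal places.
axis z_1 = (0.7071,0.7071,0.0000); lever o_n−o_1 = (3.4142,-0.5858,-1.4142)
cross product → J_v[:, 1] = (-1.0000,1.0000,-2.8284)
J_ω[:, 1] = z_1
entry J[3][1] = 0.7071

0.707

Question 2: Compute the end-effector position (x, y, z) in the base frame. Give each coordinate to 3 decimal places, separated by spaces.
after link 1: o_1 = (-3.5355, 3.5355, 0.0000)
after link 2: o_2 = (-3.0355, 3.0355, 0.7071)
after link 3: o_3 = (-0.1213, 2.9497, -1.4142)

-0.121 2.950 -1.414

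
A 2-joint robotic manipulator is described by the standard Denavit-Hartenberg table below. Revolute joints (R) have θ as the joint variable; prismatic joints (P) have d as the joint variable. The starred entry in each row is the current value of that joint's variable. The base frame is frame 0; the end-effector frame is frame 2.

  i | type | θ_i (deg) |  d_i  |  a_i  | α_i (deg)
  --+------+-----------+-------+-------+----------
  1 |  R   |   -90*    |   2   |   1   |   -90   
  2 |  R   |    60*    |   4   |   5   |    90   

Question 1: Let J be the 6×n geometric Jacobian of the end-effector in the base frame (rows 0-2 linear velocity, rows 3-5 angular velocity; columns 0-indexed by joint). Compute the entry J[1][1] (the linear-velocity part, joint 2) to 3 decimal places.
axis z_1 = (1.0000,0.0000,0.0000); lever o_n−o_1 = (4.0000,-2.5000,-4.3301)
cross product → J_v[:, 1] = (-0.0000,4.3301,-2.5000)
J_ω[:, 1] = z_1
entry J[1][1] = 4.3301

4.330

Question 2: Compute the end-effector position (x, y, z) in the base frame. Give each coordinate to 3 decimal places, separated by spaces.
after link 1: o_1 = (0.0000, -1.0000, 2.0000)
after link 2: o_2 = (4.0000, -3.5000, -2.3301)

4.000 -3.500 -2.330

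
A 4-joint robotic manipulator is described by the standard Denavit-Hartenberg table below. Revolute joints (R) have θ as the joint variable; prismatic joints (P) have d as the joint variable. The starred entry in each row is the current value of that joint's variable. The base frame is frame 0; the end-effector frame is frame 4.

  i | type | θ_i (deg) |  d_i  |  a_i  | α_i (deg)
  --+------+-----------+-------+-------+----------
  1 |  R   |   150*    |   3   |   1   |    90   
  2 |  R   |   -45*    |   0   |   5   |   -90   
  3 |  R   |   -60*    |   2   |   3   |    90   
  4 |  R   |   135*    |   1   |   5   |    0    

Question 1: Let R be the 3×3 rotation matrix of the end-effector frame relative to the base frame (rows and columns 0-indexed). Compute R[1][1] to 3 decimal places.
End-effector y-axis (col 1 of R) = (0.3433,-0.9053,-0.2500)
R[1][1] = -0.9053

-0.905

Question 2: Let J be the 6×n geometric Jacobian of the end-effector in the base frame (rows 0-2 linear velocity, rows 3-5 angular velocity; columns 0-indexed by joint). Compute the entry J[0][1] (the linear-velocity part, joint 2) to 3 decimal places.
1.022

axis z_1 = (0.5000,0.8660,0.0000); lever o_n−o_1 = (-5.7393,3.3554,1.1804)
cross product → J_v[:, 1] = (1.0222,-0.5902,6.6480)
J_ω[:, 1] = z_1
entry J[0][1] = 1.0222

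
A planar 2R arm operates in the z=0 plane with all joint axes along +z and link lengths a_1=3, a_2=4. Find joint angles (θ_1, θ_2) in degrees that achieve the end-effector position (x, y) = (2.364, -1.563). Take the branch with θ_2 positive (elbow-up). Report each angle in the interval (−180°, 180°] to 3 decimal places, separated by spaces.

cos θ_2 = (8.0315−3²−4²)/(2·3·4) = -0.7070; θ_2 = 134.9932° (elbow-up)
β = atan2(-1.5630,2.3640) = -33.4714°; ψ = atan2(2.8288,0.1719) = 86.5223°
θ_1 = β − ψ = -119.9937°

-119.994 134.993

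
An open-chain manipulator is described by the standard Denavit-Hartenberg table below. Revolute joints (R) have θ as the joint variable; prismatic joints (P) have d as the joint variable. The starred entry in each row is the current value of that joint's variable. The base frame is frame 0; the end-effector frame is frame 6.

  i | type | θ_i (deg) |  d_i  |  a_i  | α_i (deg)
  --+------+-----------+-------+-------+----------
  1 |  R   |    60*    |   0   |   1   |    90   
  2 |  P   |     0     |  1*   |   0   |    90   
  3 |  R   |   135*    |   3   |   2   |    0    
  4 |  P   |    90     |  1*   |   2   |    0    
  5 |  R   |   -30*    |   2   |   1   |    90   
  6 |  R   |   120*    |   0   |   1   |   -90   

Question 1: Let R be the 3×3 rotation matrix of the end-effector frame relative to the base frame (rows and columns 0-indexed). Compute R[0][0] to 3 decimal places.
End-effector x-axis (col 0 of R) = (0.3536,0.3536,-0.8660)
R[0][0] = 0.3536

0.354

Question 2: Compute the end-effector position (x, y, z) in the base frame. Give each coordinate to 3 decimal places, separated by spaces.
-0.402 -2.437 -6.866

after link 1: o_1 = (0.5000, 0.8660, 0.0000)
after link 2: o_2 = (1.3660, 0.3660, 0.0000)
after link 3: o_3 = (1.8837, -1.5658, -3.0000)
after link 4: o_4 = (-0.0482, -2.0835, -4.0000)
after link 5: o_5 = (-0.7553, -2.7906, -6.0000)
after link 6: o_6 = (-0.4017, -2.4370, -6.8660)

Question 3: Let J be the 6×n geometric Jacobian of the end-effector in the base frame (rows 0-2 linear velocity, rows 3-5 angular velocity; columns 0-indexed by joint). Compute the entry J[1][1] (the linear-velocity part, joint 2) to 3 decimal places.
prismatic axis z_1 = (0.8660,-0.5000,0.0000)
J_v[:, 1] = z_1; J_ω[:, 1] = (0,0,0)
entry J[1][1] = -0.5000

-0.500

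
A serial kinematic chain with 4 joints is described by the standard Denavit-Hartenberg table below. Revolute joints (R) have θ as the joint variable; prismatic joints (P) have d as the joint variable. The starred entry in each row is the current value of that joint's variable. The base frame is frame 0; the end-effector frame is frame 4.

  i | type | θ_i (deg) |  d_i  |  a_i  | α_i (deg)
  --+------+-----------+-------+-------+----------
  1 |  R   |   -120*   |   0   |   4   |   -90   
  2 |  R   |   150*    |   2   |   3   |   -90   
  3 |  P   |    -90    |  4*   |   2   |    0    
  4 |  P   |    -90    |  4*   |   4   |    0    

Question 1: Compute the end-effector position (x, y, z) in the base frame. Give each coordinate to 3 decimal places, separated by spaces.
3.031 -2.750 7.428

after link 1: o_1 = (-2.0000, -3.4641, 0.0000)
after link 2: o_2 = (1.0311, -2.2141, -1.5000)
after link 3: o_3 = (3.7631, -1.4821, 1.9641)
after link 4: o_4 = (3.0311, -2.7500, 7.4282)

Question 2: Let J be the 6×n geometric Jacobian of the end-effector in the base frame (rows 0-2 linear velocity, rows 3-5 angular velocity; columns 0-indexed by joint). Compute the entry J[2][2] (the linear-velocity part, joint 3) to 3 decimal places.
0.866

prismatic axis z_2 = (0.2500,0.4330,0.8660)
J_v[:, 2] = z_2; J_ω[:, 2] = (0,0,0)
entry J[2][2] = 0.8660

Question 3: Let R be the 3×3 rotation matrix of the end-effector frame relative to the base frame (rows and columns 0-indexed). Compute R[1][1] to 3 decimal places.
-0.500

End-effector y-axis (col 1 of R) = (0.8660,-0.5000,-0.0000)
R[1][1] = -0.5000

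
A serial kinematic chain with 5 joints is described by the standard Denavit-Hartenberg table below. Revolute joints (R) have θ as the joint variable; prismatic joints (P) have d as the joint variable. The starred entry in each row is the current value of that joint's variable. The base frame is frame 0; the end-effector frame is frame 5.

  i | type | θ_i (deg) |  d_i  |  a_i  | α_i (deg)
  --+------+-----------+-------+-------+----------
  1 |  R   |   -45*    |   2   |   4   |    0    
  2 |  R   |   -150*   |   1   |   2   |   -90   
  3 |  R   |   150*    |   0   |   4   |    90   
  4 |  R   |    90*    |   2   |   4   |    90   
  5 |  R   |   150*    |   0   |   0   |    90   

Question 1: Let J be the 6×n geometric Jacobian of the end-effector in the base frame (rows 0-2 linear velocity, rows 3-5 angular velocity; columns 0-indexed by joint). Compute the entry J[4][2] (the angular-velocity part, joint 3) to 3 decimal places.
axis z_2 = (-0.2588,-0.9659,0.0000); lever o_n−o_2 = (1.3449,-4.5015,-3.7321)
cross product → J_v[:, 2] = (3.6049,-0.9659,2.4641)
J_ω[:, 2] = z_2
entry J[4][2] = -0.9659

-0.966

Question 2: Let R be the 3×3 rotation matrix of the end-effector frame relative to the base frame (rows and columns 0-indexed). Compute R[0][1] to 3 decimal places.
End-effector y-axis (col 1 of R) = (0.8365,-0.2241,-0.5000)
R[0][1] = 0.8365

0.837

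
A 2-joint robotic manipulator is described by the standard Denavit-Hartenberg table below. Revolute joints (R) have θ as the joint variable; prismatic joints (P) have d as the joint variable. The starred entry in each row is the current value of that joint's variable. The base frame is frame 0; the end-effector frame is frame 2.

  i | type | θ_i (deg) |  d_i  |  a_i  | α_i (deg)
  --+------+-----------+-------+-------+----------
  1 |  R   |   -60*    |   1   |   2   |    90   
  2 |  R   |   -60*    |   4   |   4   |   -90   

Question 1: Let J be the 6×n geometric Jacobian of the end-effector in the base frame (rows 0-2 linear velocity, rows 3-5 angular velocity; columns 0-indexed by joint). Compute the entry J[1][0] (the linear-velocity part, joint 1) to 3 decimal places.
axis z_0 = ẑ; lever o_n−o_0 = (-1.4641,-5.4641,-2.4641)
cross product → J_v[:, 0] = (5.4641,-1.4641,0.0000)
J_ω[:, 0] = z_0
entry J[1][0] = -1.4641

-1.464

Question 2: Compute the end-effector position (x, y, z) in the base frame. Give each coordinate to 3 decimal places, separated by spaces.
after link 1: o_1 = (1.0000, -1.7321, 1.0000)
after link 2: o_2 = (-1.4641, -5.4641, -2.4641)

-1.464 -5.464 -2.464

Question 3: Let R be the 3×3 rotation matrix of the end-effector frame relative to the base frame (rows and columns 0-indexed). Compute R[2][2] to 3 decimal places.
End-effector z-axis (col 2 of R) = (0.4330,-0.7500,0.5000)
R[2][2] = 0.5000

0.500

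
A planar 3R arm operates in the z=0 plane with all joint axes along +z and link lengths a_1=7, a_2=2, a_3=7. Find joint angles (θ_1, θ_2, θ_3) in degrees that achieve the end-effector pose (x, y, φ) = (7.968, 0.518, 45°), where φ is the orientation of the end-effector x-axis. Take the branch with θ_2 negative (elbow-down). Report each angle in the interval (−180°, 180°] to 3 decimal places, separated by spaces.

wrist centre = target − a_3·(cos φ, sin φ) = (3.0183, -4.4317)
cos θ_2 = (28.7502−7²−2²)/(2·7·2) = -0.8661; θ_2 = -150.0043° (elbow-down)
β = atan2(-4.4317,3.0183) = -55.7431°; ψ = atan2(-0.9999,5.2679) = -10.7472°
θ_1 = β − ψ = -44.9959°
θ_3 = φ − θ_1 − θ_2 = -119.9998° (wrapped to (-180°,180°])

-44.996 -150.004 -120.000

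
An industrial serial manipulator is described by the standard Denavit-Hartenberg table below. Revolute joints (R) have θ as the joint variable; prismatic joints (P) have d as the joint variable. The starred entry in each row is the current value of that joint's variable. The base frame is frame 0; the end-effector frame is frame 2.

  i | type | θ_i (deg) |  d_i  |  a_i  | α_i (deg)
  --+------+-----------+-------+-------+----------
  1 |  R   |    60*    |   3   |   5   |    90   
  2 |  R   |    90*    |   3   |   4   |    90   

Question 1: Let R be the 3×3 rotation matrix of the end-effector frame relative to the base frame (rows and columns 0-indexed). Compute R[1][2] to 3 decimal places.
End-effector z-axis (col 2 of R) = (0.5000,0.8660,-0.0000)
R[1][2] = 0.8660

0.866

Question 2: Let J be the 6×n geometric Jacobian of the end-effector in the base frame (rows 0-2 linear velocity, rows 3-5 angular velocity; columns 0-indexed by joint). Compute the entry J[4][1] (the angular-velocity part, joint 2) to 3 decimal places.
-0.500

axis z_1 = (0.8660,-0.5000,0.0000); lever o_n−o_1 = (2.5981,-1.5000,4.0000)
cross product → J_v[:, 1] = (-2.0000,-3.4641,0.0000)
J_ω[:, 1] = z_1
entry J[4][1] = -0.5000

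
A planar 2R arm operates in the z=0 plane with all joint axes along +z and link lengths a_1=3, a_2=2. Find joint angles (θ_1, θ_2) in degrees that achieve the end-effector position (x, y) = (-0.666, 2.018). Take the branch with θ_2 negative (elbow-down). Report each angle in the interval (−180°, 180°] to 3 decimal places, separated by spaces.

cos θ_2 = (4.5159−3²−2²)/(2·3·2) = -0.7070; θ_2 = -134.9922° (elbow-down)
β = atan2(2.0180,-0.6660) = 108.2644°; ψ = atan2(-1.4144,1.5860) = -41.7272°
θ_1 = β − ψ = 149.9916°

149.992 -134.992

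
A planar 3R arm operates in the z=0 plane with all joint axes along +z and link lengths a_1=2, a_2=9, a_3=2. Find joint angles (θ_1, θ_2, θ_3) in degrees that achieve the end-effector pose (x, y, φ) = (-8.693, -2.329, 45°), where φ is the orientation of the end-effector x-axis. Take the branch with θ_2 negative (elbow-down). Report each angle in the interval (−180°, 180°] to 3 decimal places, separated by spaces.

wrist centre = target − a_3·(cos φ, sin φ) = (-10.1072, -3.7432)
cos θ_2 = (116.1674−2²−9²)/(2·2·9) = 0.8658; θ_2 = -30.0302° (elbow-down)
β = atan2(-3.7432,-10.1072) = -159.6779°; ψ = atan2(-4.5041,9.7919) = -24.7017°
θ_1 = β − ψ = -134.9761°
θ_3 = φ − θ_1 − θ_2 = -149.9937° (wrapped to (-180°,180°])

-134.976 -30.030 -149.994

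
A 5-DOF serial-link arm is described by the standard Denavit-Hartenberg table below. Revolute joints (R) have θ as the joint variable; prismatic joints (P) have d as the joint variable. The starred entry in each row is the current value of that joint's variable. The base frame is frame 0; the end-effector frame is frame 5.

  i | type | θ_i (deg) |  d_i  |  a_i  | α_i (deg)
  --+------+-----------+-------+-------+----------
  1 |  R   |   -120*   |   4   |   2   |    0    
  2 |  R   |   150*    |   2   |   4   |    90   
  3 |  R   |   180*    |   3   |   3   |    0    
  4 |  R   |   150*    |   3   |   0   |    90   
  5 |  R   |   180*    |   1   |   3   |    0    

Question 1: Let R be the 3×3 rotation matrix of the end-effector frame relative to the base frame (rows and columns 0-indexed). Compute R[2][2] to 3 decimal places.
-0.866

End-effector z-axis (col 2 of R) = (-0.4330,-0.2500,-0.8660)
R[2][2] = -0.8660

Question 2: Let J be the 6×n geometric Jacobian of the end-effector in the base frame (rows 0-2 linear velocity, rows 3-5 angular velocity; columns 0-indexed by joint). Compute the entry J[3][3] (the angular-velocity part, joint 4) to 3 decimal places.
0.500

axis z_3 = (0.5000,-0.8660,0.0000); lever o_n−o_3 = (-1.1830,-4.1471,0.6340)
cross product → J_v[:, 3] = (-0.5490,-0.3170,-3.0981)
J_ω[:, 3] = z_3
entry J[3][3] = 0.5000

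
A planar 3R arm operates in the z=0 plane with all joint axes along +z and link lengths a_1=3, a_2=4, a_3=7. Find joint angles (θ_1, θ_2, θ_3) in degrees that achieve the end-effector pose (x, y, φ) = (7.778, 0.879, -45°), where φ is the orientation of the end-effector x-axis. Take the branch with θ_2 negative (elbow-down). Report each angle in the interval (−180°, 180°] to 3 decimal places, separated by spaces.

89.997 -44.991 -90.006

wrist centre = target − a_3·(cos φ, sin φ) = (2.8283, 5.8287)
cos θ_2 = (41.9733−3²−4²)/(2·3·4) = 0.7072; θ_2 = -44.9907° (elbow-down)
β = atan2(5.8287,2.8283) = 64.1162°; ψ = atan2(-2.8280,5.8289) = -25.8810°
θ_1 = β − ψ = 89.9972°
θ_3 = φ − θ_1 − θ_2 = -90.0065° (wrapped to (-180°,180°])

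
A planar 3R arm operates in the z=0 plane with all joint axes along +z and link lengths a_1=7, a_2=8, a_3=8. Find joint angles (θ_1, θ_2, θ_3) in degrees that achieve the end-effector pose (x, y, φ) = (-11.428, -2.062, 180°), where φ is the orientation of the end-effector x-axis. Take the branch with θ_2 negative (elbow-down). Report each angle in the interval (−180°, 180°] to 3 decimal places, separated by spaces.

wrist centre = target − a_3·(cos φ, sin φ) = (-3.4280, -2.0620)
cos θ_2 = (16.0030−7²−8²)/(2·7·8) = -0.8660; θ_2 = -150.0022° (elbow-down)
β = atan2(-2.0620,-3.4280) = -148.9724°; ψ = atan2(-3.9997,0.0716) = -88.9738°
θ_1 = β − ψ = -59.9986°
θ_3 = φ − θ_1 − θ_2 = 30.0008° (wrapped to (-180°,180°])

-59.999 -150.002 30.001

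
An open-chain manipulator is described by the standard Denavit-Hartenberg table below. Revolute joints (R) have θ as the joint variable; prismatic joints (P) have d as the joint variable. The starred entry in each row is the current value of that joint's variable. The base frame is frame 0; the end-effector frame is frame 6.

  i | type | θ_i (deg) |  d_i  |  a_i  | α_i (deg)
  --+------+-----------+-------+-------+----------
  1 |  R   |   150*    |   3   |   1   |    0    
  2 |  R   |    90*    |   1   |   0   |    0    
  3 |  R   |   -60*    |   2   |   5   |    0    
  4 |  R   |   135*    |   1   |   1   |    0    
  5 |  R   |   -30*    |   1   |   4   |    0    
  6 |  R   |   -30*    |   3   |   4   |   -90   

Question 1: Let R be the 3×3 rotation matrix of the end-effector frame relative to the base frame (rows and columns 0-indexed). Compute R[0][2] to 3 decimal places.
0.966

End-effector z-axis (col 2 of R) = (0.9659,-0.2588,0.0000)
R[0][2] = 0.9659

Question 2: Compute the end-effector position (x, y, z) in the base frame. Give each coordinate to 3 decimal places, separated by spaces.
-5.159 -7.935 11.000

after link 1: o_1 = (-0.8660, 0.5000, 3.0000)
after link 2: o_2 = (-0.8660, 0.5000, 4.0000)
after link 3: o_3 = (-5.8660, 0.5000, 6.0000)
after link 4: o_4 = (-5.1589, -0.2071, 7.0000)
after link 5: o_5 = (-4.1236, -4.0708, 8.0000)
after link 6: o_6 = (-5.1589, -7.9345, 11.0000)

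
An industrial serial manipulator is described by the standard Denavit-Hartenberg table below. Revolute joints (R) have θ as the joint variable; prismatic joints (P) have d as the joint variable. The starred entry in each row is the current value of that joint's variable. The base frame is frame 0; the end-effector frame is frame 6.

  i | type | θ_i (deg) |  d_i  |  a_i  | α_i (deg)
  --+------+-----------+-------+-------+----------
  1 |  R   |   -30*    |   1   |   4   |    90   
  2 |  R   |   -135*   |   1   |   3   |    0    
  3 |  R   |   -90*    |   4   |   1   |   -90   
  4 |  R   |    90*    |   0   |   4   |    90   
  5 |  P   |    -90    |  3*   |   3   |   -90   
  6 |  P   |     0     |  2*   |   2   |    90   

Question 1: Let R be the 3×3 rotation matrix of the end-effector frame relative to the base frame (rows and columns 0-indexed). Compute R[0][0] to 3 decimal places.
0.612

End-effector x-axis (col 0 of R) = (0.6124,-0.3536,0.7071)
R[0][0] = 0.6124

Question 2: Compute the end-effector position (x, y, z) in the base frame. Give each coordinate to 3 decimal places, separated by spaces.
2.739 -0.427 5.243

after link 1: o_1 = (3.4641, -2.0000, 1.0000)
after link 2: o_2 = (1.1270, -1.8054, -1.1213)
after link 3: o_3 = (-1.4854, -4.9159, -0.4142)
after link 4: o_4 = (0.5146, -1.4518, -0.4142)
after link 5: o_5 = (0.5146, -1.4518, 3.8284)
after link 6: o_6 = (2.7394, -0.4269, 5.2426)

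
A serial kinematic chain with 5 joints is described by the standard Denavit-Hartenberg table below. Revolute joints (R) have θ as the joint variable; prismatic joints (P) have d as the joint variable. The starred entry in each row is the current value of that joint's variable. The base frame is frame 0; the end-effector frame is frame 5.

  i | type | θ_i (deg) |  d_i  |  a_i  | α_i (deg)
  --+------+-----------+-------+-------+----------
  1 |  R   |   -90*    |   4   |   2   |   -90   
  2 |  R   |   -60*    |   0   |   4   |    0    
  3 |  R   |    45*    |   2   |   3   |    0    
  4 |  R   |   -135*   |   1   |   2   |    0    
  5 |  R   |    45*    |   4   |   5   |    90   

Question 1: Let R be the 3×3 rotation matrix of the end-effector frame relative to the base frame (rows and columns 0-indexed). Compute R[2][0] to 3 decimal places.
End-effector x-axis (col 0 of R) = (-0.0000,0.2588,0.9659)
R[2][0] = 0.9659

0.966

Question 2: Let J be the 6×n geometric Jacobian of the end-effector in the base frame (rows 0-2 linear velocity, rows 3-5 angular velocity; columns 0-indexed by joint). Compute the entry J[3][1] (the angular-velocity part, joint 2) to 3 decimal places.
axis z_1 = (1.0000,0.0000,0.0000); lever o_n−o_1 = (7.0000,-1.8716,10.0702)
cross product → J_v[:, 1] = (0.0000,-10.0702,-1.8716)
J_ω[:, 1] = z_1
entry J[3][1] = 1.0000

1.000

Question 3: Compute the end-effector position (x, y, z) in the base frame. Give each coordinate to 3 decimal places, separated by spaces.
7.000 -3.872 14.070

after link 1: o_1 = (0.0000, -2.0000, 4.0000)
after link 2: o_2 = (0.0000, -4.0000, 7.4641)
after link 3: o_3 = (2.0000, -6.8978, 8.2406)
after link 4: o_4 = (3.0000, -5.1657, 9.2406)
after link 5: o_5 = (7.0000, -3.8716, 14.0702)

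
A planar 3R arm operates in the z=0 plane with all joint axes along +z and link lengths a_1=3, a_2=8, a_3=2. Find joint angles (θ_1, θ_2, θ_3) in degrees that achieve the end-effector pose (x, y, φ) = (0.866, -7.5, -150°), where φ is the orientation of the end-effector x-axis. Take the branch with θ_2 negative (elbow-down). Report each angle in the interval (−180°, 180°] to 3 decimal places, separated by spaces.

30.000 -120.000 -60.000

wrist centre = target − a_3·(cos φ, sin φ) = (2.5981, -6.5000)
cos θ_2 = (48.9999−3²−8²)/(2·3·8) = -0.5000; θ_2 = -120.0002° (elbow-down)
β = atan2(-6.5000,2.5981) = -68.2134°; ψ = atan2(-6.9282,-1.0000) = -98.2134°
θ_1 = β − ψ = 30.0000°
θ_3 = φ − θ_1 − θ_2 = -59.9998° (wrapped to (-180°,180°])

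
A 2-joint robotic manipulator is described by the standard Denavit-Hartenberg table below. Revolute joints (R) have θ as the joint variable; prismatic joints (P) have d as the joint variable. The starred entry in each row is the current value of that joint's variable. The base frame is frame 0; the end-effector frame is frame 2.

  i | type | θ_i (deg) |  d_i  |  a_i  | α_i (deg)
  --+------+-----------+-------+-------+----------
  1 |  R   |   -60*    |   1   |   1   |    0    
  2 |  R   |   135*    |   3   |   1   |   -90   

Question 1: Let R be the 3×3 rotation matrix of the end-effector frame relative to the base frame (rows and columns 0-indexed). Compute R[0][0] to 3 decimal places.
0.259

End-effector x-axis (col 0 of R) = (0.2588,0.9659,0.0000)
R[0][0] = 0.2588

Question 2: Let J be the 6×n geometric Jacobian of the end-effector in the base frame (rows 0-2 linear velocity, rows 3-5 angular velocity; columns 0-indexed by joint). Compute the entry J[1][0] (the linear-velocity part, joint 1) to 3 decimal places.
0.759

axis z_0 = ẑ; lever o_n−o_0 = (0.7588,0.0999,4.0000)
cross product → J_v[:, 0] = (-0.0999,0.7588,0.0000)
J_ω[:, 0] = z_0
entry J[1][0] = 0.7588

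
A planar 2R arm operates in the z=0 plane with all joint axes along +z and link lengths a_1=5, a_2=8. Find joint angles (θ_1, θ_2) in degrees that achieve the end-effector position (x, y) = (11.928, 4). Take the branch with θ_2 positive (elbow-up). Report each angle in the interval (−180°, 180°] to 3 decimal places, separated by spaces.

-0.004 30.007

cos θ_2 = (158.2772−5²−8²)/(2·5·8) = 0.8660; θ_2 = 30.0069° (elbow-up)
β = atan2(4.0000,11.9280) = 18.5386°; ψ = atan2(4.0008,11.9277) = 18.5427°
θ_1 = β − ψ = -0.0040°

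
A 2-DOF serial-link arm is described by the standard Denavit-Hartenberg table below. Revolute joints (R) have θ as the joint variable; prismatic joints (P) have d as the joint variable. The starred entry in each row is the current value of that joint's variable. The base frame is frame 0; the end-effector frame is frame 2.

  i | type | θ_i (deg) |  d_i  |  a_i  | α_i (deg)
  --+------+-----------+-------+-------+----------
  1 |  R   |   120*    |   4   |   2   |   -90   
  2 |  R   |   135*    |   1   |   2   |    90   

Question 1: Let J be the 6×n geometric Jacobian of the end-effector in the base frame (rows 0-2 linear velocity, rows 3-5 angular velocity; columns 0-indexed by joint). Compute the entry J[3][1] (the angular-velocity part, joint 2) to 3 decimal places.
axis z_1 = (-0.8660,-0.5000,0.0000); lever o_n−o_1 = (-0.1589,-1.7247,-1.4142)
cross product → J_v[:, 1] = (0.7071,-1.2247,1.4142)
J_ω[:, 1] = z_1
entry J[3][1] = -0.8660

-0.866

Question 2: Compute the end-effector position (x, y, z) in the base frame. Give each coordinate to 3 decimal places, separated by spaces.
-1.159 0.007 2.586

after link 1: o_1 = (-1.0000, 1.7321, 4.0000)
after link 2: o_2 = (-1.1589, 0.0073, 2.5858)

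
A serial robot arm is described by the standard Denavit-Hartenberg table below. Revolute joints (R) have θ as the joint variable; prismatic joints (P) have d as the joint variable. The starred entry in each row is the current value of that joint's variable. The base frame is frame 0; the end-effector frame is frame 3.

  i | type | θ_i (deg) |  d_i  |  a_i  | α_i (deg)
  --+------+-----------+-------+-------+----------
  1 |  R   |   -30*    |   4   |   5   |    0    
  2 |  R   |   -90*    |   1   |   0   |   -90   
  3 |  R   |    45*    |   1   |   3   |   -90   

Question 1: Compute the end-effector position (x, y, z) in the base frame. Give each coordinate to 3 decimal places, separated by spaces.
4.135 -4.837 2.879

after link 1: o_1 = (4.3301, -2.5000, 4.0000)
after link 2: o_2 = (4.3301, -2.5000, 5.0000)
after link 3: o_3 = (4.1355, -4.8371, 2.8787)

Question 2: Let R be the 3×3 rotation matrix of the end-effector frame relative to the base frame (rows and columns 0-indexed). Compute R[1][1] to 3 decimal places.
0.500

End-effector y-axis (col 1 of R) = (-0.8660,0.5000,-0.0000)
R[1][1] = 0.5000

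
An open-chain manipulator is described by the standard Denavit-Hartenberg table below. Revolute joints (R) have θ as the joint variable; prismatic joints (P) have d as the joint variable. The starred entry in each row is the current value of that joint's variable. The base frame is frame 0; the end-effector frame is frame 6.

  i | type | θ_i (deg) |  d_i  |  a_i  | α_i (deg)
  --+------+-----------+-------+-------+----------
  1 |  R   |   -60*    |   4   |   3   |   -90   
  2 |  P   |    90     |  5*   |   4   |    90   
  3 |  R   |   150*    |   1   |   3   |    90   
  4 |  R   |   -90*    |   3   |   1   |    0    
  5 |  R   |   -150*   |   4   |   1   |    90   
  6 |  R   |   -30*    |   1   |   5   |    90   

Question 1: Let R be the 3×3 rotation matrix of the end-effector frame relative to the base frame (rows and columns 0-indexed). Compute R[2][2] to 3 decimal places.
End-effector z-axis (col 2 of R) = (-0.7578,0.0625,0.6495)
R[2][2] = 0.6495

0.650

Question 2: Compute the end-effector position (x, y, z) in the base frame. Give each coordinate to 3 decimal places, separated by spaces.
12.283 -2.280 -1.210

after link 1: o_1 = (1.5000, -2.5981, 4.0000)
after link 2: o_2 = (5.8301, -0.0981, 0.0000)
after link 3: o_3 = (7.6292, -0.2141, 2.5981)
after link 4: o_4 = (9.3792, 1.9510, 1.0981)
after link 5: o_5 = (12.5957, 2.8080, -1.3349)
after link 6: o_6 = (12.2832, -2.2799, -1.2099)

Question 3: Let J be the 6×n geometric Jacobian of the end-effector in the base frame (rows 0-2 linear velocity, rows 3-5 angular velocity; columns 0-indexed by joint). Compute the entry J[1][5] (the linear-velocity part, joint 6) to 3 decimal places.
axis z_5 = (0.6250,-0.2165,0.7500); lever o_n−o_5 = (-0.3125,-5.0879,0.1250)
cross product → J_v[:, 5] = (3.7889,-0.3125,-3.2476)
J_ω[:, 5] = z_5
entry J[1][5] = -0.3125

-0.312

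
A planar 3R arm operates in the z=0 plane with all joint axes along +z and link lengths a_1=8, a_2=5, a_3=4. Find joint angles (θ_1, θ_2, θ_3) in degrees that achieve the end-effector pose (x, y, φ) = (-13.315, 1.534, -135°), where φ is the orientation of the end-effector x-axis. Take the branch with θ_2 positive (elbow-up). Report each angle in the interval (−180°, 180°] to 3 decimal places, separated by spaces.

wrist centre = target − a_3·(cos φ, sin φ) = (-10.4866, 4.3624)
cos θ_2 = (128.9990−8²−5²)/(2·8·5) = 0.5000; θ_2 = 60.0008° (elbow-up)
β = atan2(4.3624,-10.4866) = 157.4126°; ψ = atan2(4.3302,10.4999) = 22.4112°
θ_1 = β − ψ = 135.0014°
θ_3 = φ − θ_1 − θ_2 = 29.9977° (wrapped to (-180°,180°])

135.001 60.001 29.998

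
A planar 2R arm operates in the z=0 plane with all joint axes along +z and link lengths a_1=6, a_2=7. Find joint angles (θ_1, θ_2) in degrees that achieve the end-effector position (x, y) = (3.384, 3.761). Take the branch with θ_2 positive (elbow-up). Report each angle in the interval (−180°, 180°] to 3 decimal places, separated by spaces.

cos θ_2 = (25.5966−6²−7²)/(2·6·7) = -0.7072; θ_2 = 135.0062° (elbow-up)
β = atan2(3.7610,3.3840) = 48.0204°; ψ = atan2(4.9492,1.0497) = 78.0252°
θ_1 = β − ψ = -30.0048°

-30.005 135.006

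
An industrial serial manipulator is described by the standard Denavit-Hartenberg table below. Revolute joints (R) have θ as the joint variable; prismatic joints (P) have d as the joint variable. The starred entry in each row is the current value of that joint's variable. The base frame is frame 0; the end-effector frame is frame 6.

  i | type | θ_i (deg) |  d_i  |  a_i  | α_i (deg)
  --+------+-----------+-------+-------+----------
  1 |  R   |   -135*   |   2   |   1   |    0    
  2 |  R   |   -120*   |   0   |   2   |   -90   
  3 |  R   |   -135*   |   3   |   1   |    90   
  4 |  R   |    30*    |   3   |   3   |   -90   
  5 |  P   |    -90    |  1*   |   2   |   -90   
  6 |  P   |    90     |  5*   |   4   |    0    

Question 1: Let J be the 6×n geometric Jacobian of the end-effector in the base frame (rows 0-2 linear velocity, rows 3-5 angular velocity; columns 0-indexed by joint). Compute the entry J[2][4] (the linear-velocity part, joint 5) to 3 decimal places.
prismatic axis z_4 = (-0.9280,0.1174,-0.3536)
J_v[:, 4] = z_4; J_ω[:, 4] = (0,0,0)
entry J[2][4] = -0.3536

-0.354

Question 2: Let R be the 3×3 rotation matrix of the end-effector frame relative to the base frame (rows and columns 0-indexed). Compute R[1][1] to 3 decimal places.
0.683

End-effector y-axis (col 1 of R) = (-0.1830,0.6830,0.7071)
R[1][1] = 0.6830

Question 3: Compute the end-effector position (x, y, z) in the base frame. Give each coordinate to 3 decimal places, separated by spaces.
-2.836 -9.769 5.131

after link 1: o_1 = (-0.7071, -0.7071, 2.0000)
after link 2: o_2 = (-1.2247, 1.2247, 2.0000)
after link 3: o_3 = (-3.9395, -0.2347, 2.7071)
after link 4: o_4 = (-4.3639, -4.4465, 2.4229)
after link 5: o_5 = (-4.9259, -5.6952, 0.6551)
after link 6: o_6 = (-2.8361, -9.7692, 5.1312)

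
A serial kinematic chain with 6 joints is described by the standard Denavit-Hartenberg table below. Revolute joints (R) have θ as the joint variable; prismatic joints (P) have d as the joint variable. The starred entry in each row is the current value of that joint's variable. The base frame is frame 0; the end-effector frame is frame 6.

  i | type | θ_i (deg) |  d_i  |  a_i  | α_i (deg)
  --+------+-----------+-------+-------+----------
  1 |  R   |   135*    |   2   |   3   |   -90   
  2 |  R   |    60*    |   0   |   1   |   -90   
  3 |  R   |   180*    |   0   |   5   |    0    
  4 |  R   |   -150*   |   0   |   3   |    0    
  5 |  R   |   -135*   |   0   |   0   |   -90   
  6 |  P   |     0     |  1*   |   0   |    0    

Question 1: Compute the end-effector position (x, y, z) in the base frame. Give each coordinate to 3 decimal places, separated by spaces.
-1.090 2.845 2.378

after link 1: o_1 = (-2.1213, 2.1213, 2.0000)
after link 2: o_2 = (-2.4749, 2.4749, 1.1340)
after link 3: o_3 = (-0.7071, 0.7071, 5.4641)
after link 4: o_4 = (-0.5650, 2.6863, 3.2141)
after link 5: o_5 = (-0.5650, 2.6863, 3.2141)
after link 6: o_6 = (-1.0895, 2.8448, 2.3776)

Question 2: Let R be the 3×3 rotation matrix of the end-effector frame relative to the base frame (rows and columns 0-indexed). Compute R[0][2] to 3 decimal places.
End-effector z-axis (col 2 of R) = (-0.5245,0.1585,-0.8365)
R[0][2] = -0.5245

-0.525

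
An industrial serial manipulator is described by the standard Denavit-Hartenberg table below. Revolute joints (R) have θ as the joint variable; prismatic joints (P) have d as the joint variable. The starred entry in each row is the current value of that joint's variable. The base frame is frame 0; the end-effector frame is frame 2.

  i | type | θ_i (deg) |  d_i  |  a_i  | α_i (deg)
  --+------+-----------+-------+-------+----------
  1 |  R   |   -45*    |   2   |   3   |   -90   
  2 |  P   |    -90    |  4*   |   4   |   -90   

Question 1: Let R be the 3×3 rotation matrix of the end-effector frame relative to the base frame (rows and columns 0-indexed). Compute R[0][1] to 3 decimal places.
-0.707

End-effector y-axis (col 1 of R) = (-0.7071,-0.7071,-0.0000)
R[0][1] = -0.7071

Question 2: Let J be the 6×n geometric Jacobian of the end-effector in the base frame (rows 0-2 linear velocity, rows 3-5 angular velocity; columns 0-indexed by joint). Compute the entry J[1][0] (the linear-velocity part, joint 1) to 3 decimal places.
axis z_0 = ẑ; lever o_n−o_0 = (4.9497,0.7071,6.0000)
cross product → J_v[:, 0] = (-0.7071,4.9497,0.0000)
J_ω[:, 0] = z_0
entry J[1][0] = 4.9497

4.950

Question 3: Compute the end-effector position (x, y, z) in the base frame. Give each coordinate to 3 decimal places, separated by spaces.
after link 1: o_1 = (2.1213, -2.1213, 2.0000)
after link 2: o_2 = (4.9497, 0.7071, 6.0000)

4.950 0.707 6.000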